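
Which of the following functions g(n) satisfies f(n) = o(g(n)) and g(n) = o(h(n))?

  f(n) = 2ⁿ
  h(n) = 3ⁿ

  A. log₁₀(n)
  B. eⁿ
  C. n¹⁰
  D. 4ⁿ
B

We need g(n) with 2ⁿ = o(g(n)) and g(n) = o(3ⁿ), i.e. O(2ⁿ) ≺ g ≺ O(3ⁿ).
Check each option:
  A. log₁₀(n) — O(log n) does not grow strictly faster than f(n)
  B. eⁿ — O(eⁿ) is strictly between O(2ⁿ) and O(3ⁿ) ✓
  C. n¹⁰ — O(n¹⁰) does not grow strictly faster than f(n)
  D. 4ⁿ — O(4ⁿ) does not grow strictly slower than h(n)

Only option B (eⁿ) lies strictly between.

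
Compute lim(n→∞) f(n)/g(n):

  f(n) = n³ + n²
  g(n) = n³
1

Since n³ + n² and n³ have the same growth rate (O(n³)),
the ratio converges to a constant: 1.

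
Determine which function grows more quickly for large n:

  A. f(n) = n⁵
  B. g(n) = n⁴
A

f(n) = n⁵ is O(n⁵), while g(n) = n⁴ is O(n⁴).
Since O(n⁵) grows faster than O(n⁴), f(n) dominates.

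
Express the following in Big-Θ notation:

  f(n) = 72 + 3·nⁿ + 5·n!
Θ(nⁿ)

Order the terms by growth rate: 72 ≺ 5·n! ≺ 3·nⁿ.
The fastest-growing term 3·nⁿ dominates as n → ∞; dropping its constant factor gives Θ(nⁿ).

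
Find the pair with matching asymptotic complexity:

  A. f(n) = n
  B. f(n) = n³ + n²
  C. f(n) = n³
B and C

Examining each function:
  A. n is O(n)
  B. n³ + n² is O(n³)
  C. n³ is O(n³)

Functions B and C both have the same complexity class.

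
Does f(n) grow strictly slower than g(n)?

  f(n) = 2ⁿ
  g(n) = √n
False

f(n) = 2ⁿ is O(2ⁿ), and g(n) = √n is O(√n).
Since O(2ⁿ) grows faster than or equal to O(√n), f(n) = o(g(n)) is false.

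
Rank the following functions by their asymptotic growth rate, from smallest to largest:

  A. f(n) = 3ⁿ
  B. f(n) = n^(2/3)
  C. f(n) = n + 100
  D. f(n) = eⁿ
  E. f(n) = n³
B < C < E < D < A

Comparing growth rates:
B = n^(2/3) is O(n^(2/3))
C = n + 100 is O(n)
E = n³ is O(n³)
D = eⁿ is O(eⁿ)
A = 3ⁿ is O(3ⁿ)

Therefore, the order from slowest to fastest is: B < C < E < D < A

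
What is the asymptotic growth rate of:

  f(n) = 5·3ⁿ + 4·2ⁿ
Θ(3ⁿ)

Order the terms by growth rate: 4·2ⁿ ≺ 5·3ⁿ.
The fastest-growing term 5·3ⁿ dominates as n → ∞; dropping its constant factor gives Θ(3ⁿ).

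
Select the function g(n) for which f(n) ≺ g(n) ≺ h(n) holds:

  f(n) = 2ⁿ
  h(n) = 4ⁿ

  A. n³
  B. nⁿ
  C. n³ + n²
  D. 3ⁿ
D

We need g(n) with 2ⁿ = o(g(n)) and g(n) = o(4ⁿ), i.e. O(2ⁿ) ≺ g ≺ O(4ⁿ).
Check each option:
  A. n³ — O(n³) does not grow strictly faster than f(n)
  B. nⁿ — O(nⁿ) does not grow strictly slower than h(n)
  C. n³ + n² — O(n³) does not grow strictly faster than f(n)
  D. 3ⁿ — O(3ⁿ) is strictly between O(2ⁿ) and O(4ⁿ) ✓

Only option D (3ⁿ) lies strictly between.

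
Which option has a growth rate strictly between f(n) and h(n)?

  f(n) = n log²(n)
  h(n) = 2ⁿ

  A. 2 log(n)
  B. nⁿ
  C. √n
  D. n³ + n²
D

We need g(n) with n log²(n) = o(g(n)) and g(n) = o(2ⁿ), i.e. O(n log² n) ≺ g ≺ O(2ⁿ).
Check each option:
  A. 2 log(n) — O(log n) does not grow strictly faster than f(n)
  B. nⁿ — O(nⁿ) does not grow strictly slower than h(n)
  C. √n — O(√n) does not grow strictly faster than f(n)
  D. n³ + n² — O(n³) is strictly between O(n log² n) and O(2ⁿ) ✓

Only option D (n³ + n²) lies strictly between.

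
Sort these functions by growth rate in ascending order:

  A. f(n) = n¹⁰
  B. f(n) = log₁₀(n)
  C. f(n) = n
B < C < A

Comparing growth rates:
B = log₁₀(n) is O(log n)
C = n is O(n)
A = n¹⁰ is O(n¹⁰)

Therefore, the order from slowest to fastest is: B < C < A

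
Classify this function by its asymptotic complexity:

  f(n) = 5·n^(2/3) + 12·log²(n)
O(n^(2/3))

The dominant term in 5·n^(2/3) + 12·log²(n) is 5·n^(2/3), which is Θ(n^(2/3)).
Lower-order terms (12·log²(n)) are asymptotically negligible.
Constants are absorbed, so the tightest bound is O(n^(2/3)).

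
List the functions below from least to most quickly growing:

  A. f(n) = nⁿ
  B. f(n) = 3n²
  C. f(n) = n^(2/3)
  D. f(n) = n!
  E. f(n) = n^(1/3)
E < C < B < D < A

Comparing growth rates:
E = n^(1/3) is O(n^(1/3))
C = n^(2/3) is O(n^(2/3))
B = 3n² is O(n²)
D = n! is O(n!)
A = nⁿ is O(nⁿ)

Therefore, the order from slowest to fastest is: E < C < B < D < A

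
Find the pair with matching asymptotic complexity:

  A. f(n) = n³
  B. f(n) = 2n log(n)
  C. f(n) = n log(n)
B and C

Examining each function:
  A. n³ is O(n³)
  B. 2n log(n) is O(n log n)
  C. n log(n) is O(n log n)

Functions B and C both have the same complexity class.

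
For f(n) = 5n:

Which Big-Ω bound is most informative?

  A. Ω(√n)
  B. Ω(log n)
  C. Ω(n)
C

f(n) = 5n is Ω(n).
All listed options are valid Big-Ω bounds (lower bounds),
but Ω(n) is the tightest (largest valid bound).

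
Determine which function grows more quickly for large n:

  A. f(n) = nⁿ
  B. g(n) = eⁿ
A

f(n) = nⁿ is O(nⁿ), while g(n) = eⁿ is O(eⁿ).
Since O(nⁿ) grows faster than O(eⁿ), f(n) dominates.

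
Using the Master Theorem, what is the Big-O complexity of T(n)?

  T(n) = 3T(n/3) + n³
Θ(n³)

Master Theorem: a = 3, b = 3, f(n) = n³.
Compute the critical exponent d = log₃(3) = 1.
Compare f(n) = Θ(n³) against n^d:
  k = 3 > d = 1, so f(n) = Ω(n^(d+ε)) — Case 3.
  Regularity: a·(n/b)^3/n^3 = a/b^3 = 3/27 < 1 ✓.
  The top-level work dominates: T(n) = Θ(f(n)) = Θ(n³).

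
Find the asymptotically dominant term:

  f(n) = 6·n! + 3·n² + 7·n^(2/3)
6·n!

Looking at each term:
  - 6·n! is O(n!)
  - 3·n² is O(n²)
  - 7·n^(2/3) is O(n^(2/3))

The term 6·n! (O(n!)) grows fastest and dominates all others.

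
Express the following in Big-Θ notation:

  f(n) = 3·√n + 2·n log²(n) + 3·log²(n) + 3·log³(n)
Θ(n log² n)

Order the terms by growth rate: 3·log²(n) ≺ 3·log³(n) ≺ 3·√n ≺ 2·n log²(n).
The fastest-growing term 2·n log²(n) dominates as n → ∞; dropping its constant factor gives Θ(n log² n).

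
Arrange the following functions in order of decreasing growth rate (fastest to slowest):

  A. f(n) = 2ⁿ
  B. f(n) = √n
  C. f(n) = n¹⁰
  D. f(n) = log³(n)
A > C > B > D

Comparing growth rates:
A = 2ⁿ is O(2ⁿ)
C = n¹⁰ is O(n¹⁰)
B = √n is O(√n)
D = log³(n) is O(log³ n)

Therefore, the order from fastest to slowest is: A > C > B > D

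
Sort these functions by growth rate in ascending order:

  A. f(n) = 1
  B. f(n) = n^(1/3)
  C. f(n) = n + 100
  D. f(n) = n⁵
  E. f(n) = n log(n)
A < B < C < E < D

Comparing growth rates:
A = 1 is O(1)
B = n^(1/3) is O(n^(1/3))
C = n + 100 is O(n)
E = n log(n) is O(n log n)
D = n⁵ is O(n⁵)

Therefore, the order from slowest to fastest is: A < B < C < E < D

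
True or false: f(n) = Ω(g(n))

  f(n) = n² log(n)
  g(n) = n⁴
False

f(n) = n² log(n) is O(n² log n), and g(n) = n⁴ is O(n⁴).
Since O(n² log n) grows slower than O(n⁴), f(n) = Ω(g(n)) is false.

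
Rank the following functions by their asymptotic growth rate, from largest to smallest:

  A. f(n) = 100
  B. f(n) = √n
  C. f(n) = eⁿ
C > B > A

Comparing growth rates:
C = eⁿ is O(eⁿ)
B = √n is O(√n)
A = 100 is O(1)

Therefore, the order from fastest to slowest is: C > B > A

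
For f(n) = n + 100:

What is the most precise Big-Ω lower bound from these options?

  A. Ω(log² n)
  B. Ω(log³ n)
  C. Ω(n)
C

f(n) = n + 100 is Ω(n).
All listed options are valid Big-Ω bounds (lower bounds),
but Ω(n) is the tightest (largest valid bound).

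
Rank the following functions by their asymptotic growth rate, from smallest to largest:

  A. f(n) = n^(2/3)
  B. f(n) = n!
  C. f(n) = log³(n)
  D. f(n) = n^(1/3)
C < D < A < B

Comparing growth rates:
C = log³(n) is O(log³ n)
D = n^(1/3) is O(n^(1/3))
A = n^(2/3) is O(n^(2/3))
B = n! is O(n!)

Therefore, the order from slowest to fastest is: C < D < A < B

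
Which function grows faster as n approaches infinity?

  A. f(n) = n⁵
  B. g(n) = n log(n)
A

f(n) = n⁵ is O(n⁵), while g(n) = n log(n) is O(n log n).
Since O(n⁵) grows faster than O(n log n), f(n) dominates.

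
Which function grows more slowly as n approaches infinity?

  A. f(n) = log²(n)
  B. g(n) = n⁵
A

f(n) = log²(n) is O(log² n), while g(n) = n⁵ is O(n⁵).
Since O(log² n) grows slower than O(n⁵), f(n) is dominated.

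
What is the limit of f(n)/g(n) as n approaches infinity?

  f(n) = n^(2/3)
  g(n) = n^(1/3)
∞

Since n^(2/3) (O(n^(2/3))) grows faster than n^(1/3) (O(n^(1/3))),
the ratio f(n)/g(n) → ∞ as n → ∞.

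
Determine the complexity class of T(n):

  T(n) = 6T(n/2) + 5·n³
Θ(n³)

Master Theorem: a = 6, b = 2, f(n) = 5·n³.
Compute the critical exponent d = log₂(6) = 2.585.
Compare f(n) = Θ(n³) against n^d:
  k = 3 > d = 2.585, so f(n) = Ω(n^(d+ε)) — Case 3.
  Regularity: a·(n/b)^3/n^3 = a/b^3 = 6/8 < 1 ✓.
  The top-level work dominates: T(n) = Θ(f(n)) = Θ(n³).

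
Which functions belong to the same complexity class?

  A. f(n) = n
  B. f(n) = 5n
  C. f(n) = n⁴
A and B

Examining each function:
  A. n is O(n)
  B. 5n is O(n)
  C. n⁴ is O(n⁴)

Functions A and B both have the same complexity class.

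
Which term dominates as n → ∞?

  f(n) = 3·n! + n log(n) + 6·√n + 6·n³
3·n!

Looking at each term:
  - 3·n! is O(n!)
  - n log(n) is O(n log n)
  - 6·√n is O(√n)
  - 6·n³ is O(n³)

The term 3·n! (O(n!)) grows fastest and dominates all others.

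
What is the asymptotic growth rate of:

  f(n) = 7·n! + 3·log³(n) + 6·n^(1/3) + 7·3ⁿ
Θ(n!)

Order the terms by growth rate: 3·log³(n) ≺ 6·n^(1/3) ≺ 7·3ⁿ ≺ 7·n!.
The fastest-growing term 7·n! dominates as n → ∞; dropping its constant factor gives Θ(n!).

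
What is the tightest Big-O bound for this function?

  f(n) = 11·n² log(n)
O(n² log n)

The dominant term in 11·n² log(n) is 11·n² log(n), which is Θ(n² log n).
Constants are absorbed, so the tightest bound is O(n² log n).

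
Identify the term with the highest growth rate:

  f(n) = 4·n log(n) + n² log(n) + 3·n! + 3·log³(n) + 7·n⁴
3·n!

Looking at each term:
  - 4·n log(n) is O(n log n)
  - n² log(n) is O(n² log n)
  - 3·n! is O(n!)
  - 3·log³(n) is O(log³ n)
  - 7·n⁴ is O(n⁴)

The term 3·n! (O(n!)) grows fastest and dominates all others.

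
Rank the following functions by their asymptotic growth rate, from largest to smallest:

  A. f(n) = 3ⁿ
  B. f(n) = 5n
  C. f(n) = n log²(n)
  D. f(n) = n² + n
A > D > C > B

Comparing growth rates:
A = 3ⁿ is O(3ⁿ)
D = n² + n is O(n²)
C = n log²(n) is O(n log² n)
B = 5n is O(n)

Therefore, the order from fastest to slowest is: A > D > C > B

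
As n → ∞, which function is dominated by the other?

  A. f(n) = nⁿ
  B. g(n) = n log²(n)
B

f(n) = nⁿ is O(nⁿ), while g(n) = n log²(n) is O(n log² n).
Since O(n log² n) grows slower than O(nⁿ), g(n) is dominated.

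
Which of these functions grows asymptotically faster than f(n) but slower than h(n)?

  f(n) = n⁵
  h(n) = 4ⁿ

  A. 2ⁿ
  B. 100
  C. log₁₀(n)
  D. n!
A

We need g(n) with n⁵ = o(g(n)) and g(n) = o(4ⁿ), i.e. O(n⁵) ≺ g ≺ O(4ⁿ).
Check each option:
  A. 2ⁿ — O(2ⁿ) is strictly between O(n⁵) and O(4ⁿ) ✓
  B. 100 — O(1) does not grow strictly faster than f(n)
  C. log₁₀(n) — O(log n) does not grow strictly faster than f(n)
  D. n! — O(n!) does not grow strictly slower than h(n)

Only option A (2ⁿ) lies strictly between.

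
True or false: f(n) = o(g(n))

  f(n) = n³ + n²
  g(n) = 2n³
False

f(n) = n³ + n² is O(n³), and g(n) = 2n³ is O(n³).
Since they have the same growth rate, f(n) = o(g(n)) is false.
(f = o(g) requires f to grow strictly slower, not equal.)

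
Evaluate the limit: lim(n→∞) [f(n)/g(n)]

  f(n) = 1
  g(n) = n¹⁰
0

Since 1 (O(1)) grows slower than n¹⁰ (O(n¹⁰)),
the ratio f(n)/g(n) → 0 as n → ∞.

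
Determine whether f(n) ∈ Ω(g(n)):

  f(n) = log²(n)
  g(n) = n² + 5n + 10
False

f(n) = log²(n) is O(log² n), and g(n) = n² + 5n + 10 is O(n²).
Since O(log² n) grows slower than O(n²), f(n) = Ω(g(n)) is false.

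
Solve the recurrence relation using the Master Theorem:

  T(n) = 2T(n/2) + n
Θ(n log n)

Master Theorem: a = 2, b = 2, f(n) = n.
Compute the critical exponent d = log₂(2) = 1.
Compare f(n) = Θ(n) against n^d:
  k = 1 = d, so f(n) = Θ(n^d) — Case 2.
  Work is balanced across levels: T(n) = Θ(n^d log n) = Θ(n log n).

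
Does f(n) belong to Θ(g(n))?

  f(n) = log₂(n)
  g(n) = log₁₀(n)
True

f(n) = log₂(n) and g(n) = log₁₀(n) are both O(log n).
Since they have the same asymptotic growth rate, f(n) = Θ(g(n)) is true.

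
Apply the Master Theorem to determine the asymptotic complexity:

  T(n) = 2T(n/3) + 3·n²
Θ(n²)

Master Theorem: a = 2, b = 3, f(n) = 3·n².
Compute the critical exponent d = log₃(2) = 0.631.
Compare f(n) = Θ(n²) against n^d:
  k = 2 > d = 0.631, so f(n) = Ω(n^(d+ε)) — Case 3.
  Regularity: a·(n/b)^2/n^2 = a/b^2 = 2/9 < 1 ✓.
  The top-level work dominates: T(n) = Θ(f(n)) = Θ(n²).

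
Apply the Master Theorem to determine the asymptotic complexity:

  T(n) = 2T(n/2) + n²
Θ(n²)

Master Theorem: a = 2, b = 2, f(n) = n².
Compute the critical exponent d = log₂(2) = 1.
Compare f(n) = Θ(n²) against n^d:
  k = 2 > d = 1, so f(n) = Ω(n^(d+ε)) — Case 3.
  Regularity: a·(n/b)^2/n^2 = a/b^2 = 2/4 < 1 ✓.
  The top-level work dominates: T(n) = Θ(f(n)) = Θ(n²).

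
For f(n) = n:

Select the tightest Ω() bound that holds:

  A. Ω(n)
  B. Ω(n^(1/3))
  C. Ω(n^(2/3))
A

f(n) = n is Ω(n).
All listed options are valid Big-Ω bounds (lower bounds),
but Ω(n) is the tightest (largest valid bound).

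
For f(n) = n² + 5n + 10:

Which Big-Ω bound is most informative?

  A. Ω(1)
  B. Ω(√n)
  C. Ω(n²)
C

f(n) = n² + 5n + 10 is Ω(n²).
All listed options are valid Big-Ω bounds (lower bounds),
but Ω(n²) is the tightest (largest valid bound).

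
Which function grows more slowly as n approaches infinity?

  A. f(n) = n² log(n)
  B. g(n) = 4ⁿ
A

f(n) = n² log(n) is O(n² log n), while g(n) = 4ⁿ is O(4ⁿ).
Since O(n² log n) grows slower than O(4ⁿ), f(n) is dominated.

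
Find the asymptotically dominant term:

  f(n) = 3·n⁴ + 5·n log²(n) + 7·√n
3·n⁴

Looking at each term:
  - 3·n⁴ is O(n⁴)
  - 5·n log²(n) is O(n log² n)
  - 7·√n is O(√n)

The term 3·n⁴ (O(n⁴)) grows fastest and dominates all others.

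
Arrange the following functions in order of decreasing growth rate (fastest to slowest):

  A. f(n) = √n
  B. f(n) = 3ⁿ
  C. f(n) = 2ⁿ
B > C > A

Comparing growth rates:
B = 3ⁿ is O(3ⁿ)
C = 2ⁿ is O(2ⁿ)
A = √n is O(√n)

Therefore, the order from fastest to slowest is: B > C > A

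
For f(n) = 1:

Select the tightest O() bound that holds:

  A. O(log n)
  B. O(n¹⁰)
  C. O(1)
C

f(n) = 1 is O(1).
All listed options are valid Big-O bounds (upper bounds),
but O(1) is the tightest (smallest valid bound).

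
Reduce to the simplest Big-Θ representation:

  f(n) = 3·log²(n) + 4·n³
Θ(n³)

Order the terms by growth rate: 3·log²(n) ≺ 4·n³.
The fastest-growing term 4·n³ dominates as n → ∞; dropping its constant factor gives Θ(n³).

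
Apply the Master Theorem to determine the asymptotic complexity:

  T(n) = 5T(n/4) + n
Θ(n^log₄(5))

Master Theorem: a = 5, b = 4, f(n) = n.
Compute the critical exponent d = log₄(5) = 1.161.
Compare f(n) = Θ(n) against n^d:
  k = 1 < d = 1.161, so f(n) = O(n^(d-ε)) — Case 1.
  The recursion cost dominates: T(n) = Θ(n^d) = Θ(n^log₄(5)).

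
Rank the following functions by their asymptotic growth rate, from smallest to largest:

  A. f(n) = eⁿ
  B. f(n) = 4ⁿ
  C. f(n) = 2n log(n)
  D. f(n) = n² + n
C < D < A < B

Comparing growth rates:
C = 2n log(n) is O(n log n)
D = n² + n is O(n²)
A = eⁿ is O(eⁿ)
B = 4ⁿ is O(4ⁿ)

Therefore, the order from slowest to fastest is: C < D < A < B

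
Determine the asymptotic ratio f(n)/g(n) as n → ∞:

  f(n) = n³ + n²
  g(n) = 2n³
1/2

Since n³ + n² and 2n³ have the same growth rate (O(n³)),
the ratio converges to a constant: 1/2.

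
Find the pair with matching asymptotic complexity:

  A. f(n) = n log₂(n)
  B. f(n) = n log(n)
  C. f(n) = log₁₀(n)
A and B

Examining each function:
  A. n log₂(n) is O(n log n)
  B. n log(n) is O(n log n)
  C. log₁₀(n) is O(log n)

Functions A and B both have the same complexity class.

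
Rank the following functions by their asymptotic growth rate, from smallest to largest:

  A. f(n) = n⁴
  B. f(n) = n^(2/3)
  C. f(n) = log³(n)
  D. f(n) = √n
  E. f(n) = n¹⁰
C < D < B < A < E

Comparing growth rates:
C = log³(n) is O(log³ n)
D = √n is O(√n)
B = n^(2/3) is O(n^(2/3))
A = n⁴ is O(n⁴)
E = n¹⁰ is O(n¹⁰)

Therefore, the order from slowest to fastest is: C < D < B < A < E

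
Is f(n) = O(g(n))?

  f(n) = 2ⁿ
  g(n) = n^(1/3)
False

f(n) = 2ⁿ is O(2ⁿ), and g(n) = n^(1/3) is O(n^(1/3)).
Since O(2ⁿ) grows faster than O(n^(1/3)), f(n) = O(g(n)) is false.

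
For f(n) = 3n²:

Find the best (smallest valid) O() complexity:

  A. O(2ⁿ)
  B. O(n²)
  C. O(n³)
B

f(n) = 3n² is O(n²).
All listed options are valid Big-O bounds (upper bounds),
but O(n²) is the tightest (smallest valid bound).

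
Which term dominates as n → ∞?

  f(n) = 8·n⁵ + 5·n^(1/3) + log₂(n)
8·n⁵

Looking at each term:
  - 8·n⁵ is O(n⁵)
  - 5·n^(1/3) is O(n^(1/3))
  - log₂(n) is O(log n)

The term 8·n⁵ (O(n⁵)) grows fastest and dominates all others.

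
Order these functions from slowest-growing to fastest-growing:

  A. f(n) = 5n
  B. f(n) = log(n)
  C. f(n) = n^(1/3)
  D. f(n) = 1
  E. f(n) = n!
D < B < C < A < E

Comparing growth rates:
D = 1 is O(1)
B = log(n) is O(log n)
C = n^(1/3) is O(n^(1/3))
A = 5n is O(n)
E = n! is O(n!)

Therefore, the order from slowest to fastest is: D < B < C < A < E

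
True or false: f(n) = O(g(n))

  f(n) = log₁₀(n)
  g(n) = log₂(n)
True

f(n) = log₁₀(n) and g(n) = log₂(n) are both O(log n).
Big-O permits equal growth rates (f ≤ c·g for some c), so f(n) = O(g(n)) is true.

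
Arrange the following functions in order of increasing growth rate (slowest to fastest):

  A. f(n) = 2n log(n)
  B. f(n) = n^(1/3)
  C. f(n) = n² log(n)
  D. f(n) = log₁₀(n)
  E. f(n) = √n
D < B < E < A < C

Comparing growth rates:
D = log₁₀(n) is O(log n)
B = n^(1/3) is O(n^(1/3))
E = √n is O(√n)
A = 2n log(n) is O(n log n)
C = n² log(n) is O(n² log n)

Therefore, the order from slowest to fastest is: D < B < E < A < C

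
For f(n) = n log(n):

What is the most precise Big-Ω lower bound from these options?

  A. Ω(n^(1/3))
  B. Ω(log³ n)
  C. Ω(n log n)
C

f(n) = n log(n) is Ω(n log n).
All listed options are valid Big-Ω bounds (lower bounds),
but Ω(n log n) is the tightest (largest valid bound).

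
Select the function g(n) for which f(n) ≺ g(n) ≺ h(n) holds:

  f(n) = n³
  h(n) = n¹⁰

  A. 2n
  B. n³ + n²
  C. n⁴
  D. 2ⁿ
C

We need g(n) with n³ = o(g(n)) and g(n) = o(n¹⁰), i.e. O(n³) ≺ g ≺ O(n¹⁰).
Check each option:
  A. 2n — O(n) does not grow strictly faster than f(n)
  B. n³ + n² — O(n³) does not grow strictly faster than f(n)
  C. n⁴ — O(n⁴) is strictly between O(n³) and O(n¹⁰) ✓
  D. 2ⁿ — O(2ⁿ) does not grow strictly slower than h(n)

Only option C (n⁴) lies strictly between.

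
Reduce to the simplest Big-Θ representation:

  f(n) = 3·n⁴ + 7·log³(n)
Θ(n⁴)

Order the terms by growth rate: 7·log³(n) ≺ 3·n⁴.
The fastest-growing term 3·n⁴ dominates as n → ∞; dropping its constant factor gives Θ(n⁴).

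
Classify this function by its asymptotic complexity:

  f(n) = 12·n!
O(n!)

The dominant term in 12·n! is 12·n!, which is Θ(n!).
Constants are absorbed, so the tightest bound is O(n!).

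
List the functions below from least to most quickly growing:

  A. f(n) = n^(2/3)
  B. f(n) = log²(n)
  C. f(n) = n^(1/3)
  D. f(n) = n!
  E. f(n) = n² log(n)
B < C < A < E < D

Comparing growth rates:
B = log²(n) is O(log² n)
C = n^(1/3) is O(n^(1/3))
A = n^(2/3) is O(n^(2/3))
E = n² log(n) is O(n² log n)
D = n! is O(n!)

Therefore, the order from slowest to fastest is: B < C < A < E < D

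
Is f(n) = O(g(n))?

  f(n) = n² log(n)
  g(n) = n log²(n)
False

f(n) = n² log(n) is O(n² log n), and g(n) = n log²(n) is O(n log² n).
Since O(n² log n) grows faster than O(n log² n), f(n) = O(g(n)) is false.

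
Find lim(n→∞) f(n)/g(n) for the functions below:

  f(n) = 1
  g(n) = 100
1/100

Since 1 and 100 have the same growth rate (O(1)),
the ratio converges to a constant: 1/100.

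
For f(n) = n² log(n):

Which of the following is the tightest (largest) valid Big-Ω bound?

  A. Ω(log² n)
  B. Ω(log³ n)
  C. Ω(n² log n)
C

f(n) = n² log(n) is Ω(n² log n).
All listed options are valid Big-Ω bounds (lower bounds),
but Ω(n² log n) is the tightest (largest valid bound).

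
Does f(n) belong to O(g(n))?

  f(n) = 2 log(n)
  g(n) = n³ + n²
True

f(n) = 2 log(n) is O(log n), and g(n) = n³ + n² is O(n³).
Since O(log n) ⊆ O(n³) (f grows no faster than g), f(n) = O(g(n)) is true.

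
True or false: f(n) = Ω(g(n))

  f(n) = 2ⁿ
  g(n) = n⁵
True

f(n) = 2ⁿ is O(2ⁿ), and g(n) = n⁵ is O(n⁵).
Since O(2ⁿ) grows at least as fast as O(n⁵), f(n) = Ω(g(n)) is true.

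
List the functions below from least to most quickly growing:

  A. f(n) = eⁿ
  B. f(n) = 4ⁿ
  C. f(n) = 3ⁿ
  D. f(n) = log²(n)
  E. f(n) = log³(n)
D < E < A < C < B

Comparing growth rates:
D = log²(n) is O(log² n)
E = log³(n) is O(log³ n)
A = eⁿ is O(eⁿ)
C = 3ⁿ is O(3ⁿ)
B = 4ⁿ is O(4ⁿ)

Therefore, the order from slowest to fastest is: D < E < A < C < B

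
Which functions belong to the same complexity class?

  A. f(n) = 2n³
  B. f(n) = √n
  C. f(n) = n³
A and C

Examining each function:
  A. 2n³ is O(n³)
  B. √n is O(√n)
  C. n³ is O(n³)

Functions A and C both have the same complexity class.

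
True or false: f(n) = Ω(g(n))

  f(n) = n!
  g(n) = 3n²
True

f(n) = n! is O(n!), and g(n) = 3n² is O(n²).
Since O(n!) grows at least as fast as O(n²), f(n) = Ω(g(n)) is true.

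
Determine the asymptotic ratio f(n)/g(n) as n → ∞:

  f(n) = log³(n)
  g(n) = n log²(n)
0

Since log³(n) (O(log³ n)) grows slower than n log²(n) (O(n log² n)),
the ratio f(n)/g(n) → 0 as n → ∞.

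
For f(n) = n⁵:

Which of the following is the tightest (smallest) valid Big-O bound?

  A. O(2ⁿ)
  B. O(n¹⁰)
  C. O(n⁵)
C

f(n) = n⁵ is O(n⁵).
All listed options are valid Big-O bounds (upper bounds),
but O(n⁵) is the tightest (smallest valid bound).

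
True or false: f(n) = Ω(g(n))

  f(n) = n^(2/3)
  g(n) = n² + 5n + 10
False

f(n) = n^(2/3) is O(n^(2/3)), and g(n) = n² + 5n + 10 is O(n²).
Since O(n^(2/3)) grows slower than O(n²), f(n) = Ω(g(n)) is false.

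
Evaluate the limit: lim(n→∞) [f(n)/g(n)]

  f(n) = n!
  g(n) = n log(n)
∞

Since n! (O(n!)) grows faster than n log(n) (O(n log n)),
the ratio f(n)/g(n) → ∞ as n → ∞.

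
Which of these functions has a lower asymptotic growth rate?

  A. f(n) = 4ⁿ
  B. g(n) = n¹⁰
B

f(n) = 4ⁿ is O(4ⁿ), while g(n) = n¹⁰ is O(n¹⁰).
Since O(n¹⁰) grows slower than O(4ⁿ), g(n) is dominated.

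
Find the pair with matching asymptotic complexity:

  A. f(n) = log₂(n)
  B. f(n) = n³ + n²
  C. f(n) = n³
B and C

Examining each function:
  A. log₂(n) is O(log n)
  B. n³ + n² is O(n³)
  C. n³ is O(n³)

Functions B and C both have the same complexity class.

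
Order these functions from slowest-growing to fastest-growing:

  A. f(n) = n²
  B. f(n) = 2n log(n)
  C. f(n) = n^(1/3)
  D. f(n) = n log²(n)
C < B < D < A

Comparing growth rates:
C = n^(1/3) is O(n^(1/3))
B = 2n log(n) is O(n log n)
D = n log²(n) is O(n log² n)
A = n² is O(n²)

Therefore, the order from slowest to fastest is: C < B < D < A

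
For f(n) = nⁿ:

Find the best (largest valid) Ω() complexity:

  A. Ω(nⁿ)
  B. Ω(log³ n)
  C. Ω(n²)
A

f(n) = nⁿ is Ω(nⁿ).
All listed options are valid Big-Ω bounds (lower bounds),
but Ω(nⁿ) is the tightest (largest valid bound).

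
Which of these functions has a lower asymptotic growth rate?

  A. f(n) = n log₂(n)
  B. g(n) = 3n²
A

f(n) = n log₂(n) is O(n log n), while g(n) = 3n² is O(n²).
Since O(n log n) grows slower than O(n²), f(n) is dominated.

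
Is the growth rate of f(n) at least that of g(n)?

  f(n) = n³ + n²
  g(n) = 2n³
True

f(n) = n³ + n² and g(n) = 2n³ are both O(n³).
Big-Ω permits equal growth rates (f ≥ c·g for some c > 0), so f(n) = Ω(g(n)) is true.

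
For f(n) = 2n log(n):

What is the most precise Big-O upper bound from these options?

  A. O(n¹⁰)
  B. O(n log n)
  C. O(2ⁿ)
B

f(n) = 2n log(n) is O(n log n).
All listed options are valid Big-O bounds (upper bounds),
but O(n log n) is the tightest (smallest valid bound).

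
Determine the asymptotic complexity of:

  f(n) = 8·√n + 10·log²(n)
O(√n)

The dominant term in 8·√n + 10·log²(n) is 8·√n, which is Θ(√n).
Lower-order terms (10·log²(n)) are asymptotically negligible.
Constants are absorbed, so the tightest bound is O(√n).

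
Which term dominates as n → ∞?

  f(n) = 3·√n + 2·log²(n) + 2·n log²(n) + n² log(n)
n² log(n)

Looking at each term:
  - 3·√n is O(√n)
  - 2·log²(n) is O(log² n)
  - 2·n log²(n) is O(n log² n)
  - n² log(n) is O(n² log n)

The term n² log(n) (O(n² log n)) grows fastest and dominates all others.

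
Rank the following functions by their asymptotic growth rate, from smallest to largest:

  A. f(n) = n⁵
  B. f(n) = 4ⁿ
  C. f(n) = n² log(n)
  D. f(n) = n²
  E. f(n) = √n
E < D < C < A < B

Comparing growth rates:
E = √n is O(√n)
D = n² is O(n²)
C = n² log(n) is O(n² log n)
A = n⁵ is O(n⁵)
B = 4ⁿ is O(4ⁿ)

Therefore, the order from slowest to fastest is: E < D < C < A < B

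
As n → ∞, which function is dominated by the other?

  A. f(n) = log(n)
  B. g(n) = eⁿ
A

f(n) = log(n) is O(log n), while g(n) = eⁿ is O(eⁿ).
Since O(log n) grows slower than O(eⁿ), f(n) is dominated.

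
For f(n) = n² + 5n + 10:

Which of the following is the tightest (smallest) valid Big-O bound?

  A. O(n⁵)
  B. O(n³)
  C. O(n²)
C

f(n) = n² + 5n + 10 is O(n²).
All listed options are valid Big-O bounds (upper bounds),
but O(n²) is the tightest (smallest valid bound).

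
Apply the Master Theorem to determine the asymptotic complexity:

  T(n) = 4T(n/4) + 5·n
Θ(n log n)

Master Theorem: a = 4, b = 4, f(n) = 5·n.
Compute the critical exponent d = log₄(4) = 1.
Compare f(n) = Θ(n) against n^d:
  k = 1 = d, so f(n) = Θ(n^d) — Case 2.
  Work is balanced across levels: T(n) = Θ(n^d log n) = Θ(n log n).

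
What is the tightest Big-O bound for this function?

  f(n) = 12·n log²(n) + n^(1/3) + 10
O(n log² n)

The dominant term in 12·n log²(n) + n^(1/3) + 10 is 12·n log²(n), which is Θ(n log² n).
Lower-order terms (n^(1/3), 10) are asymptotically negligible.
Constants are absorbed, so the tightest bound is O(n log² n).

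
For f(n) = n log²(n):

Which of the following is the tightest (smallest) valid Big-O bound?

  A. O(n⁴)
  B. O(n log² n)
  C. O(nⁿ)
B

f(n) = n log²(n) is O(n log² n).
All listed options are valid Big-O bounds (upper bounds),
but O(n log² n) is the tightest (smallest valid bound).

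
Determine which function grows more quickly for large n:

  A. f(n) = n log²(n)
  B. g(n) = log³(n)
A

f(n) = n log²(n) is O(n log² n), while g(n) = log³(n) is O(log³ n).
Since O(n log² n) grows faster than O(log³ n), f(n) dominates.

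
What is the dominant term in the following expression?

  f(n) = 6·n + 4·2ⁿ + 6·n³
4·2ⁿ

Looking at each term:
  - 6·n is O(n)
  - 4·2ⁿ is O(2ⁿ)
  - 6·n³ is O(n³)

The term 4·2ⁿ (O(2ⁿ)) grows fastest and dominates all others.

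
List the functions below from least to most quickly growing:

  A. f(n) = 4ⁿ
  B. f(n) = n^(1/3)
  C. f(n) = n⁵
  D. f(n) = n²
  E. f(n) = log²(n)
E < B < D < C < A

Comparing growth rates:
E = log²(n) is O(log² n)
B = n^(1/3) is O(n^(1/3))
D = n² is O(n²)
C = n⁵ is O(n⁵)
A = 4ⁿ is O(4ⁿ)

Therefore, the order from slowest to fastest is: E < B < D < C < A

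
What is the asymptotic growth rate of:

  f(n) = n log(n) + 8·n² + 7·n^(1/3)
Θ(n²)

Order the terms by growth rate: 7·n^(1/3) ≺ n log(n) ≺ 8·n².
The fastest-growing term 8·n² dominates as n → ∞; dropping its constant factor gives Θ(n²).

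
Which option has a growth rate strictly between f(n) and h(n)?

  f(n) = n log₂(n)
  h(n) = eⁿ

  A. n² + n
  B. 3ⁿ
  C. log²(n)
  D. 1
A

We need g(n) with n log₂(n) = o(g(n)) and g(n) = o(eⁿ), i.e. O(n log n) ≺ g ≺ O(eⁿ).
Check each option:
  A. n² + n — O(n²) is strictly between O(n log n) and O(eⁿ) ✓
  B. 3ⁿ — O(3ⁿ) does not grow strictly slower than h(n)
  C. log²(n) — O(log² n) does not grow strictly faster than f(n)
  D. 1 — O(1) does not grow strictly faster than f(n)

Only option A (n² + n) lies strictly between.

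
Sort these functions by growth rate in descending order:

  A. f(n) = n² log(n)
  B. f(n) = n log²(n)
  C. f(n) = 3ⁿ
C > A > B

Comparing growth rates:
C = 3ⁿ is O(3ⁿ)
A = n² log(n) is O(n² log n)
B = n log²(n) is O(n log² n)

Therefore, the order from fastest to slowest is: C > A > B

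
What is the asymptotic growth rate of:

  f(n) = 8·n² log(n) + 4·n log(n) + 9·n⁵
Θ(n⁵)

Order the terms by growth rate: 4·n log(n) ≺ 8·n² log(n) ≺ 9·n⁵.
The fastest-growing term 9·n⁵ dominates as n → ∞; dropping its constant factor gives Θ(n⁵).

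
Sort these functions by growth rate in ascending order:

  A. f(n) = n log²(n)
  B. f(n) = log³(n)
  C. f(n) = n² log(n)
B < A < C

Comparing growth rates:
B = log³(n) is O(log³ n)
A = n log²(n) is O(n log² n)
C = n² log(n) is O(n² log n)

Therefore, the order from slowest to fastest is: B < A < C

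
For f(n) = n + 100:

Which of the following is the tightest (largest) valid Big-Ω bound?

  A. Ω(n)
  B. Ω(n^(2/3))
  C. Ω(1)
A

f(n) = n + 100 is Ω(n).
All listed options are valid Big-Ω bounds (lower bounds),
but Ω(n) is the tightest (largest valid bound).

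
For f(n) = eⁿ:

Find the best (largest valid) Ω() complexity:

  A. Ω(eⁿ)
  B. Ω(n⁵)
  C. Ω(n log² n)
A

f(n) = eⁿ is Ω(eⁿ).
All listed options are valid Big-Ω bounds (lower bounds),
but Ω(eⁿ) is the tightest (largest valid bound).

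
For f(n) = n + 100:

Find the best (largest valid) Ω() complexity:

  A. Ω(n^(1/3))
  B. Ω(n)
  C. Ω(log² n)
B

f(n) = n + 100 is Ω(n).
All listed options are valid Big-Ω bounds (lower bounds),
but Ω(n) is the tightest (largest valid bound).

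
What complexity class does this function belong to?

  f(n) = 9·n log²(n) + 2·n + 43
O(n log² n)

The dominant term in 9·n log²(n) + 2·n + 43 is 9·n log²(n), which is Θ(n log² n).
Lower-order terms (2·n, 43) are asymptotically negligible.
Constants are absorbed, so the tightest bound is O(n log² n).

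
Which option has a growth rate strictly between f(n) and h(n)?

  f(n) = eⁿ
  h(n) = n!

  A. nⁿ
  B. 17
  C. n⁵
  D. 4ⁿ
D

We need g(n) with eⁿ = o(g(n)) and g(n) = o(n!), i.e. O(eⁿ) ≺ g ≺ O(n!).
Check each option:
  A. nⁿ — O(nⁿ) does not grow strictly slower than h(n)
  B. 17 — O(1) does not grow strictly faster than f(n)
  C. n⁵ — O(n⁵) does not grow strictly faster than f(n)
  D. 4ⁿ — O(4ⁿ) is strictly between O(eⁿ) and O(n!) ✓

Only option D (4ⁿ) lies strictly between.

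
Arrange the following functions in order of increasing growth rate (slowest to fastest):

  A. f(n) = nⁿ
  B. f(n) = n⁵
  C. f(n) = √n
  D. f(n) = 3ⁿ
C < B < D < A

Comparing growth rates:
C = √n is O(√n)
B = n⁵ is O(n⁵)
D = 3ⁿ is O(3ⁿ)
A = nⁿ is O(nⁿ)

Therefore, the order from slowest to fastest is: C < B < D < A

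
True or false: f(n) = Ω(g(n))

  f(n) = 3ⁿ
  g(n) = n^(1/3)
True

f(n) = 3ⁿ is O(3ⁿ), and g(n) = n^(1/3) is O(n^(1/3)).
Since O(3ⁿ) grows at least as fast as O(n^(1/3)), f(n) = Ω(g(n)) is true.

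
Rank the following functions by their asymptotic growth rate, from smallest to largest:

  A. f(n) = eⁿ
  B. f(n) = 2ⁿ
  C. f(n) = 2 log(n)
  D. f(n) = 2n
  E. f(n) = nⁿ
C < D < B < A < E

Comparing growth rates:
C = 2 log(n) is O(log n)
D = 2n is O(n)
B = 2ⁿ is O(2ⁿ)
A = eⁿ is O(eⁿ)
E = nⁿ is O(nⁿ)

Therefore, the order from slowest to fastest is: C < D < B < A < E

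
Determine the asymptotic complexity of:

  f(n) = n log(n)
O(n log n)

The dominant term in n log(n) is n log(n), which is Θ(n log n).
Constants are absorbed, so the tightest bound is O(n log n).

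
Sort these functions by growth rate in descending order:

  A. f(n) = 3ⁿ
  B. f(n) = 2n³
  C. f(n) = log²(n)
A > B > C

Comparing growth rates:
A = 3ⁿ is O(3ⁿ)
B = 2n³ is O(n³)
C = log²(n) is O(log² n)

Therefore, the order from fastest to slowest is: A > B > C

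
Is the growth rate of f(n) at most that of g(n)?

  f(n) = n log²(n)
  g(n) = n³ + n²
True

f(n) = n log²(n) is O(n log² n), and g(n) = n³ + n² is O(n³).
Since O(n log² n) ⊆ O(n³) (f grows no faster than g), f(n) = O(g(n)) is true.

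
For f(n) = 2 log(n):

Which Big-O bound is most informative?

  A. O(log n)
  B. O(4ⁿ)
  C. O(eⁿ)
A

f(n) = 2 log(n) is O(log n).
All listed options are valid Big-O bounds (upper bounds),
but O(log n) is the tightest (smallest valid bound).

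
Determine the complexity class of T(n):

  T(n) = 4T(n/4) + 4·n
Θ(n log n)

Master Theorem: a = 4, b = 4, f(n) = 4·n.
Compute the critical exponent d = log₄(4) = 1.
Compare f(n) = Θ(n) against n^d:
  k = 1 = d, so f(n) = Θ(n^d) — Case 2.
  Work is balanced across levels: T(n) = Θ(n^d log n) = Θ(n log n).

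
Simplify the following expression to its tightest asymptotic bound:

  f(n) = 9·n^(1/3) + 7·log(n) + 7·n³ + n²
Θ(n³)

Order the terms by growth rate: 7·log(n) ≺ 9·n^(1/3) ≺ n² ≺ 7·n³.
The fastest-growing term 7·n³ dominates as n → ∞; dropping its constant factor gives Θ(n³).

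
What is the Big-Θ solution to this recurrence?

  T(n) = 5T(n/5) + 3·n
Θ(n log n)

Master Theorem: a = 5, b = 5, f(n) = 3·n.
Compute the critical exponent d = log₅(5) = 1.
Compare f(n) = Θ(n) against n^d:
  k = 1 = d, so f(n) = Θ(n^d) — Case 2.
  Work is balanced across levels: T(n) = Θ(n^d log n) = Θ(n log n).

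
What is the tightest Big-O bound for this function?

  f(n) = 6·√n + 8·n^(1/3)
O(√n)

The dominant term in 6·√n + 8·n^(1/3) is 6·√n, which is Θ(√n).
Lower-order terms (8·n^(1/3)) are asymptotically negligible.
Constants are absorbed, so the tightest bound is O(√n).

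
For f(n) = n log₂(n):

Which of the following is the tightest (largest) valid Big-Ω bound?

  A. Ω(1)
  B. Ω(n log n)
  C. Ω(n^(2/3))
B

f(n) = n log₂(n) is Ω(n log n).
All listed options are valid Big-Ω bounds (lower bounds),
but Ω(n log n) is the tightest (largest valid bound).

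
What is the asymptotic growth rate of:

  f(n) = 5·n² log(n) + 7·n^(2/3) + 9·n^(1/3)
Θ(n² log n)

Order the terms by growth rate: 9·n^(1/3) ≺ 7·n^(2/3) ≺ 5·n² log(n).
The fastest-growing term 5·n² log(n) dominates as n → ∞; dropping its constant factor gives Θ(n² log n).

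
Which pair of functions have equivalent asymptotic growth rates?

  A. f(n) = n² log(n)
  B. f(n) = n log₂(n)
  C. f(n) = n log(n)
B and C

Examining each function:
  A. n² log(n) is O(n² log n)
  B. n log₂(n) is O(n log n)
  C. n log(n) is O(n log n)

Functions B and C both have the same complexity class.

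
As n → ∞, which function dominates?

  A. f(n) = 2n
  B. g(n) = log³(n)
A

f(n) = 2n is O(n), while g(n) = log³(n) is O(log³ n).
Since O(n) grows faster than O(log³ n), f(n) dominates.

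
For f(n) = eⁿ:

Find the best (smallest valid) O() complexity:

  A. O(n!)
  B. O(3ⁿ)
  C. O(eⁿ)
C

f(n) = eⁿ is O(eⁿ).
All listed options are valid Big-O bounds (upper bounds),
but O(eⁿ) is the tightest (smallest valid bound).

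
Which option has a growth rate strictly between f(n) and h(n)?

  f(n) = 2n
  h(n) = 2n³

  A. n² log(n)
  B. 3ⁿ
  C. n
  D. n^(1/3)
A

We need g(n) with 2n = o(g(n)) and g(n) = o(2n³), i.e. O(n) ≺ g ≺ O(n³).
Check each option:
  A. n² log(n) — O(n² log n) is strictly between O(n) and O(n³) ✓
  B. 3ⁿ — O(3ⁿ) does not grow strictly slower than h(n)
  C. n — O(n) does not grow strictly faster than f(n)
  D. n^(1/3) — O(n^(1/3)) does not grow strictly faster than f(n)

Only option A (n² log(n)) lies strictly between.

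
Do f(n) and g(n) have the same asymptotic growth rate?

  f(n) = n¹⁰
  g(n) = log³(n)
False

f(n) = n¹⁰ is O(n¹⁰), and g(n) = log³(n) is O(log³ n).
Since they have different growth rates, f(n) = Θ(g(n)) is false.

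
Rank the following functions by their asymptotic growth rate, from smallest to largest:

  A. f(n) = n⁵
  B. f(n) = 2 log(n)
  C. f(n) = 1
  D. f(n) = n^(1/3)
C < B < D < A

Comparing growth rates:
C = 1 is O(1)
B = 2 log(n) is O(log n)
D = n^(1/3) is O(n^(1/3))
A = n⁵ is O(n⁵)

Therefore, the order from slowest to fastest is: C < B < D < A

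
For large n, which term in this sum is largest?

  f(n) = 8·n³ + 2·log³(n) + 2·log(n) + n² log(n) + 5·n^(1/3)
8·n³

Looking at each term:
  - 8·n³ is O(n³)
  - 2·log³(n) is O(log³ n)
  - 2·log(n) is O(log n)
  - n² log(n) is O(n² log n)
  - 5·n^(1/3) is O(n^(1/3))

The term 8·n³ (O(n³)) grows fastest and dominates all others.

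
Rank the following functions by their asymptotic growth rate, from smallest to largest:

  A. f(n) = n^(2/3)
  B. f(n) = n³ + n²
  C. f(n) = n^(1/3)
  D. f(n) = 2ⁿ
C < A < B < D

Comparing growth rates:
C = n^(1/3) is O(n^(1/3))
A = n^(2/3) is O(n^(2/3))
B = n³ + n² is O(n³)
D = 2ⁿ is O(2ⁿ)

Therefore, the order from slowest to fastest is: C < A < B < D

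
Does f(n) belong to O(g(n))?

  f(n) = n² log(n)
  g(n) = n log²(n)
False

f(n) = n² log(n) is O(n² log n), and g(n) = n log²(n) is O(n log² n).
Since O(n² log n) grows faster than O(n log² n), f(n) = O(g(n)) is false.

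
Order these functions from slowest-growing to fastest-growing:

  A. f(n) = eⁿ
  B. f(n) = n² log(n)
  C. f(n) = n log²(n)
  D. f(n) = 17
D < C < B < A

Comparing growth rates:
D = 17 is O(1)
C = n log²(n) is O(n log² n)
B = n² log(n) is O(n² log n)
A = eⁿ is O(eⁿ)

Therefore, the order from slowest to fastest is: D < C < B < A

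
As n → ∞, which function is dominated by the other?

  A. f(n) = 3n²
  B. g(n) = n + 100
B

f(n) = 3n² is O(n²), while g(n) = n + 100 is O(n).
Since O(n) grows slower than O(n²), g(n) is dominated.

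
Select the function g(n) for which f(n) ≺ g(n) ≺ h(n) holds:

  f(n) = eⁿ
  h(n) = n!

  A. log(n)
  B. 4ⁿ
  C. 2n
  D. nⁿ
B

We need g(n) with eⁿ = o(g(n)) and g(n) = o(n!), i.e. O(eⁿ) ≺ g ≺ O(n!).
Check each option:
  A. log(n) — O(log n) does not grow strictly faster than f(n)
  B. 4ⁿ — O(4ⁿ) is strictly between O(eⁿ) and O(n!) ✓
  C. 2n — O(n) does not grow strictly faster than f(n)
  D. nⁿ — O(nⁿ) does not grow strictly slower than h(n)

Only option B (4ⁿ) lies strictly between.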